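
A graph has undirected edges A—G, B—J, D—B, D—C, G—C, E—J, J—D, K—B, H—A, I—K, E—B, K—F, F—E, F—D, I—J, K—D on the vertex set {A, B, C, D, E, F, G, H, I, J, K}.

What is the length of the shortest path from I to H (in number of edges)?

Distance 0: I.
Distance 1: J, K.
Distance 2: B, D, E, F.
Distance 3: C.
Distance 4: G.
Distance 5: A.
Distance 6: H — contains H.

6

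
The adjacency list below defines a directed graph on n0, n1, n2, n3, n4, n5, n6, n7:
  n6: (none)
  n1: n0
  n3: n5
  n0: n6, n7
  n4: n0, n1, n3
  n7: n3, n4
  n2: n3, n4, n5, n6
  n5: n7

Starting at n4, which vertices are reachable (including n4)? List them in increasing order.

n0, n1, n3, n4, n5, n6, n7

Start at n4.
Its neighbours: n0, n1, n3.
Then their neighbours: n5, n6, n7.
Nothing further is reachable.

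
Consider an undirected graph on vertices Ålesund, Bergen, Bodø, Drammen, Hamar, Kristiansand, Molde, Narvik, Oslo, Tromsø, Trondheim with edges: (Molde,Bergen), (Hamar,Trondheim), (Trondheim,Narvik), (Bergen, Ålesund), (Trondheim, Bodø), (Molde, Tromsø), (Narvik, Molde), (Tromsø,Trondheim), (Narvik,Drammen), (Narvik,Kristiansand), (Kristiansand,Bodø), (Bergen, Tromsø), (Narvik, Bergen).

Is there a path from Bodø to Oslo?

Explore from Bodø.
Distance 1: reach Kristiansand, Trondheim.
Distance 2: reach Hamar, Narvik, Tromsø.
Distance 3: reach Bergen, Drammen, Molde.
Distance 4: reach Ålesund.
The search is exhausted without reaching Oslo; it lies in a different component.

No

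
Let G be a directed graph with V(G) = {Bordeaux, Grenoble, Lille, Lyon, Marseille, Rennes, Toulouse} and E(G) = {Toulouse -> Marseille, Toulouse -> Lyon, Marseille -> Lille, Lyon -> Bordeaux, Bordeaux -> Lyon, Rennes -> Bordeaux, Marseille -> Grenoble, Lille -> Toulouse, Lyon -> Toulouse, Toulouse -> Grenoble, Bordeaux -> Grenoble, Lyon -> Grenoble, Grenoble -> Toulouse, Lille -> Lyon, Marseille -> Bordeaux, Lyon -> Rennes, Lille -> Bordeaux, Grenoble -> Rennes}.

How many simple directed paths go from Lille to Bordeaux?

Lille→Bordeaux
Lille→Lyon→Bordeaux
Lille→Lyon→Grenoble→Rennes→Bordeaux
Lille→Lyon→Grenoble→Toulouse→Marseille→Bordeaux
Lille→Lyon→Rennes→Bordeaux
Lille→Lyon→Toulouse→Grenoble→Rennes→Bordeaux
Lille→Lyon→Toulouse→Marseille→Bordeaux
Lille→Lyon→Toulouse→Marseille→Grenoble→Rennes→Bordeaux
Lille→Toulouse→Grenoble→Rennes→Bordeaux
Lille→Toulouse→Lyon→Bordeaux
Lille→Toulouse→Lyon→Grenoble→Rennes→Bordeaux
Lille→Toulouse→Lyon→Rennes→Bordeaux
Lille→Toulouse→Marseille→Bordeaux
Lille→Toulouse→Marseille→Grenoble→Rennes→Bordeaux

14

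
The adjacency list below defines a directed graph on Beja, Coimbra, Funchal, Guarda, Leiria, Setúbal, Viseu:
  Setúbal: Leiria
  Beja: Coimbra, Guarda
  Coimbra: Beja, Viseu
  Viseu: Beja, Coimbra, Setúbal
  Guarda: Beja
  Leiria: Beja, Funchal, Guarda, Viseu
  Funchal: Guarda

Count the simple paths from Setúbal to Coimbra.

Setúbal→Leiria→Beja→Coimbra
Setúbal→Leiria→Funchal→Guarda→Beja→Coimbra
Setúbal→Leiria→Guarda→Beja→Coimbra
Setúbal→Leiria→Viseu→Beja→Coimbra
Setúbal→Leiria→Viseu→Coimbra

5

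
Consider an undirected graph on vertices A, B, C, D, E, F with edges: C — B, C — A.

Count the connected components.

From A: component {A, B, C}.
From D: component {D}.
From E: component {E}.
From F: component {F}.
That's 4 components.

4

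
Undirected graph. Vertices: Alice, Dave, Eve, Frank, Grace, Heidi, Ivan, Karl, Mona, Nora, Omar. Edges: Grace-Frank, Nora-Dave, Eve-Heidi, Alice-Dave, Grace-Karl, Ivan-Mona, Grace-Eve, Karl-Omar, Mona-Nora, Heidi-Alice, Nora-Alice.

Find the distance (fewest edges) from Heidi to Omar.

Distance 0: Heidi.
Distance 1: Alice, Eve.
Distance 2: Dave, Grace, Nora.
Distance 3: Frank, Karl, Mona.
Distance 4: Ivan, Omar — contains Omar.

4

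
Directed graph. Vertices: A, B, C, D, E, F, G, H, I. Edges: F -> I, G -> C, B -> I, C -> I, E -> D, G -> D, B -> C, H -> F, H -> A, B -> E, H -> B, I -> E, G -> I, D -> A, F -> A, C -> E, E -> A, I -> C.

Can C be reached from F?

Yes

Explore from F.
Distance 1: reach A, I.
Distance 2: reach C, E.
Found C.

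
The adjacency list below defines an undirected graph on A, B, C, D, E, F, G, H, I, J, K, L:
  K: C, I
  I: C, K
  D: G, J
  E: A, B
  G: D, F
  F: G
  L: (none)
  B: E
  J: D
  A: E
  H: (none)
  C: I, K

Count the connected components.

From A: component {A, B, E}.
From C: component {C, I, K}.
From D: component {D, F, G, J}.
From H: component {H}.
From L: component {L}.
That's 5 components.

5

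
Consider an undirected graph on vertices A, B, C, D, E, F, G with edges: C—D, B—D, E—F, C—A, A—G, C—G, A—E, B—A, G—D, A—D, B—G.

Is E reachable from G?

Yes

Explore from G.
Distance 1: reach A, B, C, D.
Distance 2: reach E.
Found E.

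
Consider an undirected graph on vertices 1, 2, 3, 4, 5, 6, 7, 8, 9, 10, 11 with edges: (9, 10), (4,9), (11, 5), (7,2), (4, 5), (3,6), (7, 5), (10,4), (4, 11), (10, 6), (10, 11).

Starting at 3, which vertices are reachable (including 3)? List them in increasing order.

2, 3, 4, 5, 6, 7, 9, 10, 11

Start at 3.
Its neighbours: 6.
Then their neighbours: 10.
Then next layer: 4, 9, 11.
Then next layer: 5.
Then next layer: 7.
Then next layer: 2.
Nothing further is reachable.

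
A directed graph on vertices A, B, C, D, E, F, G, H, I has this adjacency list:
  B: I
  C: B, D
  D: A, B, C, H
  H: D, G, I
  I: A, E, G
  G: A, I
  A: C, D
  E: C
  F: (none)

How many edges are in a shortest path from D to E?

3

Distance 0: D.
Distance 1: A, B, C, H.
Distance 2: G, I.
Distance 3: E — contains E.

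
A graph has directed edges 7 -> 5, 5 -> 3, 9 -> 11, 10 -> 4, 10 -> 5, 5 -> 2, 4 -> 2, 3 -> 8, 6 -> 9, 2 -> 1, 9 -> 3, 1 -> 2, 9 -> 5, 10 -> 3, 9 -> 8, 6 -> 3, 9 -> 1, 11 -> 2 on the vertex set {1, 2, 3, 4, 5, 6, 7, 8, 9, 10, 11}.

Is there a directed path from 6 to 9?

Explore from 6.
Distance 1: reach 3, 9.
Found 9.

Yes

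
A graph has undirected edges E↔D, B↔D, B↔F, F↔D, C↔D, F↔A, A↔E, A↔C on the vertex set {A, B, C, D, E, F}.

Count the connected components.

1

From A: component {A, B, C, D, E, F}.
That's 1 component.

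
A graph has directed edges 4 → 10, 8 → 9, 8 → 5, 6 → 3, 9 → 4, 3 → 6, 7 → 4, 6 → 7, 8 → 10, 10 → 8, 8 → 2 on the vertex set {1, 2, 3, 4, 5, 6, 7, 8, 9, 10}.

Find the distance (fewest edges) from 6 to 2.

Distance 0: 6.
Distance 1: 3, 7.
Distance 2: 4.
Distance 3: 10.
Distance 4: 8.
Distance 5: 2, 5, 9 — contains 2.

5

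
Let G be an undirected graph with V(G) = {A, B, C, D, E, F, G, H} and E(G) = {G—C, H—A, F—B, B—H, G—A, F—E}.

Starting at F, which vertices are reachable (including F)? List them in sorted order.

A, B, C, E, F, G, H

Start at F.
Its neighbours: B, E.
Then their neighbours: H.
Then next layer: A.
Then next layer: G.
Then next layer: C.
Nothing further is reachable.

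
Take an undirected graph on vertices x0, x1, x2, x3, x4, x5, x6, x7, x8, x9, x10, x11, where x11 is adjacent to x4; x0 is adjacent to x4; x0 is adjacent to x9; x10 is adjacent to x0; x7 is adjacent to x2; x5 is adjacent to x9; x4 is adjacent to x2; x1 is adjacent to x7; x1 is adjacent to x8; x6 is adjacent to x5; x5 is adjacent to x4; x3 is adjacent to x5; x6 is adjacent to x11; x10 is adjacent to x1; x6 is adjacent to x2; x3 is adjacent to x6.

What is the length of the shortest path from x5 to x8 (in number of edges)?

5

Distance 0: x5.
Distance 1: x3, x4, x6, x9.
Distance 2: x0, x2, x11.
Distance 3: x7, x10.
Distance 4: x1.
Distance 5: x8 — contains x8.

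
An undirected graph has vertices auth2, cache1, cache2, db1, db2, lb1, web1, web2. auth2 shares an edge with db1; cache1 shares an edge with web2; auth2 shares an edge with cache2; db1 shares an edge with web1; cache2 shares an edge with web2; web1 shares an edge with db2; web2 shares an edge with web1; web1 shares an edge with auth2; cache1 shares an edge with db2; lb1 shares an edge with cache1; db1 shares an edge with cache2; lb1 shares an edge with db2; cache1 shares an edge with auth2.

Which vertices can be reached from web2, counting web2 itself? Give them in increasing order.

auth2, cache1, cache2, db1, db2, lb1, web1, web2

Start at web2.
Its neighbours: cache1, cache2, web1.
Then their neighbours: auth2, db1, db2, lb1.
Every vertex is now reached.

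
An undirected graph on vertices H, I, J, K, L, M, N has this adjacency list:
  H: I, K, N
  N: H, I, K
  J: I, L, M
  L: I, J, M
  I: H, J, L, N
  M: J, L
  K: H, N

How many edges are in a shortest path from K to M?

4

Distance 0: K.
Distance 1: H, N.
Distance 2: I.
Distance 3: J, L.
Distance 4: M — contains M.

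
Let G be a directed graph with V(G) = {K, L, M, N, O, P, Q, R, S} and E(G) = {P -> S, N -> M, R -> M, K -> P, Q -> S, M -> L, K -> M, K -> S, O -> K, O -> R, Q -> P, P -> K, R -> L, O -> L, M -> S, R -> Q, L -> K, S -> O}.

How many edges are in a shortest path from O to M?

2

Distance 0: O.
Distance 1: K, L, R.
Distance 2: M, P, Q, S — contains M.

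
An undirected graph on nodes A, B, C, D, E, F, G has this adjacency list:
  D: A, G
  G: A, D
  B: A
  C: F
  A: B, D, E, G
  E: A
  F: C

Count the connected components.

2

From A: component {A, B, D, E, G}.
From C: component {C, F}.
That's 2 components.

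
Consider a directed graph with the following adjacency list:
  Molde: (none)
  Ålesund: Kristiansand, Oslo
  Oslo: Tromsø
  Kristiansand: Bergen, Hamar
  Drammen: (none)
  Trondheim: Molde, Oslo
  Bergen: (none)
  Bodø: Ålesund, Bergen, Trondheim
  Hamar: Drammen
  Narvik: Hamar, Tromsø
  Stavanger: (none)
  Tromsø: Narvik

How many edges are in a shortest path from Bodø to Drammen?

4

Distance 0: Bodø.
Distance 1: Ålesund, Bergen, Trondheim.
Distance 2: Kristiansand, Molde, Oslo.
Distance 3: Hamar, Tromsø.
Distance 4: Drammen, Narvik — contains Drammen.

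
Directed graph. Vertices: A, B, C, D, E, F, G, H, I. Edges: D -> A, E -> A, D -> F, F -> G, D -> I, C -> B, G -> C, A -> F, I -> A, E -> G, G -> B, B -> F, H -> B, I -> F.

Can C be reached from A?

Yes

Explore from A.
Distance 1: reach F.
Distance 2: reach G.
Distance 3: reach B, C.
Found C.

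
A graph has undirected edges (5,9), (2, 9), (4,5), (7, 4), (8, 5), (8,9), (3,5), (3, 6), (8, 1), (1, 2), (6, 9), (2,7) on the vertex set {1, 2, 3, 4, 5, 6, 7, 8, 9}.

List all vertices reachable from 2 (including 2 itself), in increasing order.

1, 2, 3, 4, 5, 6, 7, 8, 9

Start at 2.
Its neighbours: 1, 7, 9.
Then their neighbours: 4, 5, 6, 8.
Then next layer: 3.
Every vertex is now reached.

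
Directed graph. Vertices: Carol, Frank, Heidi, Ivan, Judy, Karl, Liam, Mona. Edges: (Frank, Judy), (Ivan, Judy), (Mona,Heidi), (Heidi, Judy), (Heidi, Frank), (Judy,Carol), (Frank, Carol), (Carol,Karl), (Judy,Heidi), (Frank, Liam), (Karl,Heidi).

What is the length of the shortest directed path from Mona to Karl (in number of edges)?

4

Distance 0: Mona.
Distance 1: Heidi.
Distance 2: Frank, Judy.
Distance 3: Carol, Liam.
Distance 4: Karl — contains Karl.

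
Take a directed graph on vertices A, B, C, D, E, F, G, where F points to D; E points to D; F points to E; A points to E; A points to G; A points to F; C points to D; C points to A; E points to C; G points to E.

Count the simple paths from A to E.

A→E
A→F→E
A→G→E

3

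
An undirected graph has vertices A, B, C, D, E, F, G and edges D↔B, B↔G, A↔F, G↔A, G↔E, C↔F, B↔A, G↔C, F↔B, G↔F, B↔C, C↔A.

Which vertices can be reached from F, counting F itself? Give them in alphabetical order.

Start at F.
Its neighbours: A, B, C, G.
Then their neighbours: D, E.
Every vertex is now reached.

A, B, C, D, E, F, G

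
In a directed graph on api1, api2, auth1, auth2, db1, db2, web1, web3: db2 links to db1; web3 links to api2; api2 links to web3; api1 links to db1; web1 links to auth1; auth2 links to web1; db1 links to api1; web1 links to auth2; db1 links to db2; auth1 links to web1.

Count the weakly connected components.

From api1: component {api1, db1, db2}.
From api2: component {api2, web3}.
From auth1: component {auth1, auth2, web1}.
That's 3 components.

3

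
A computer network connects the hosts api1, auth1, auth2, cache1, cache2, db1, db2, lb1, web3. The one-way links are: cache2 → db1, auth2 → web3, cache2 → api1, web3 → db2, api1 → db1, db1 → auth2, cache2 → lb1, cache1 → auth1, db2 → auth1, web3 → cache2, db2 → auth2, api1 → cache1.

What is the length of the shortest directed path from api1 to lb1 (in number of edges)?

Distance 0: api1.
Distance 1: cache1, db1.
Distance 2: auth1, auth2.
Distance 3: web3.
Distance 4: cache2, db2.
Distance 5: lb1 — contains lb1.

5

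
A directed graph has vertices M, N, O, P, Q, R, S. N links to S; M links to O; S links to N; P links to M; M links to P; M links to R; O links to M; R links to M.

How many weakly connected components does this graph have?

From M: component {M, O, P, R}.
From N: component {N, S}.
From Q: component {Q}.
That's 3 components.

3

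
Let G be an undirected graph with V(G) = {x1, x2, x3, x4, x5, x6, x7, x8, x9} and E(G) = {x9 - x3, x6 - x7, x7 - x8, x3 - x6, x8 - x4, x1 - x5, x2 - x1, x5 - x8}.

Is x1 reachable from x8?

Explore from x8.
Distance 1: reach x4, x5, x7.
Distance 2: reach x1, x6.
Found x1.

Yes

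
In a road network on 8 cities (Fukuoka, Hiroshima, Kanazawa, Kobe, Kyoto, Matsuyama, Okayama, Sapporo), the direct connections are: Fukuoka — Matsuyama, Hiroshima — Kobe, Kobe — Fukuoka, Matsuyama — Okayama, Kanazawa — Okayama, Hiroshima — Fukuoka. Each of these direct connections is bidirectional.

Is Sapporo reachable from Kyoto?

No

Kyoto has no edges, so nothing is reachable from it.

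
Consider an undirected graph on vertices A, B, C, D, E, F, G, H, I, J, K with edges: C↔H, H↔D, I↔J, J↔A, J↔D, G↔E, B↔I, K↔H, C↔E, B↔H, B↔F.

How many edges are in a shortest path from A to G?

Distance 0: A.
Distance 1: J.
Distance 2: D, I.
Distance 3: B, H.
Distance 4: C, F, K.
Distance 5: E.
Distance 6: G — contains G.

6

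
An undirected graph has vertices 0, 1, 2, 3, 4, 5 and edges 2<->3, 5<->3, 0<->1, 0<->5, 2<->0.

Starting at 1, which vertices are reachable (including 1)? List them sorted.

Start at 1.
Its neighbours: 0.
Then their neighbours: 2, 5.
Then next layer: 3.
Nothing further is reachable.

0, 1, 2, 3, 5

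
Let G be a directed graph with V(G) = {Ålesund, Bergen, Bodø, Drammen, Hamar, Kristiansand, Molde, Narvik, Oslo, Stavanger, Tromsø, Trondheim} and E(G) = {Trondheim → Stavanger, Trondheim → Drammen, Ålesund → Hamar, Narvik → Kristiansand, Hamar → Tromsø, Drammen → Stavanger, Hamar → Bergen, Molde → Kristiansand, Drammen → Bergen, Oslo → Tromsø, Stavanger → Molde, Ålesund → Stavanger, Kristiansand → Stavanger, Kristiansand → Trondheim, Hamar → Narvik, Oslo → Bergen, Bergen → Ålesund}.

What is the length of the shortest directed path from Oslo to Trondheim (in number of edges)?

6

Distance 0: Oslo.
Distance 1: Bergen, Tromsø.
Distance 2: Ålesund.
Distance 3: Hamar, Stavanger.
Distance 4: Molde, Narvik.
Distance 5: Kristiansand.
Distance 6: Trondheim — contains Trondheim.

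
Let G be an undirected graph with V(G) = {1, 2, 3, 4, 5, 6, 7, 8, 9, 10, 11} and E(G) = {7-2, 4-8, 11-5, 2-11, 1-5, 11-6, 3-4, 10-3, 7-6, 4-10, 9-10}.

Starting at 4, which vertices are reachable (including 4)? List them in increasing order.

Start at 4.
Its neighbours: 3, 8, 10.
Then their neighbours: 9.
Nothing further is reachable.

3, 4, 8, 9, 10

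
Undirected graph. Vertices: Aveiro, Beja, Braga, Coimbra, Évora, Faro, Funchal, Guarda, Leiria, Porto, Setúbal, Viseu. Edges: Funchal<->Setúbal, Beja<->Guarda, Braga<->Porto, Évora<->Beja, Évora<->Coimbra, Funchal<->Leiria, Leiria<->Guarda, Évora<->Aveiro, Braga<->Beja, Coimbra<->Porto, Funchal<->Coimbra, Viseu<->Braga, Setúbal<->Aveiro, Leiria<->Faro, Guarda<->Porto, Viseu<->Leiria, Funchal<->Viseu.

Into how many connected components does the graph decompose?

1

From Aveiro: component {Aveiro, Beja, Braga, Coimbra, Évora, Faro, Funchal, Guarda, Leiria, Porto, Setúbal, Viseu}.
That's 1 component.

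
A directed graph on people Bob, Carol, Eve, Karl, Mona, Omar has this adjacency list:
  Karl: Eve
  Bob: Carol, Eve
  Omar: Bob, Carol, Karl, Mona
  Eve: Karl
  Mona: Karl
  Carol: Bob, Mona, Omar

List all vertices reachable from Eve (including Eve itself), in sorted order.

Start at Eve.
Its neighbours: Karl.
Nothing further is reachable.

Eve, Karl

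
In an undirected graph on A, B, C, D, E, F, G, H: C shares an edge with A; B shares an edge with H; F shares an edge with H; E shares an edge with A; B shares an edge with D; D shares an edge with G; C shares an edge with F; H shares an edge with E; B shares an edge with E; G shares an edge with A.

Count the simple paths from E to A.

5

E–A
E–B–D–G–A
E–B–H–F–C–A
E–H–B–D–G–A
E–H–F–C–A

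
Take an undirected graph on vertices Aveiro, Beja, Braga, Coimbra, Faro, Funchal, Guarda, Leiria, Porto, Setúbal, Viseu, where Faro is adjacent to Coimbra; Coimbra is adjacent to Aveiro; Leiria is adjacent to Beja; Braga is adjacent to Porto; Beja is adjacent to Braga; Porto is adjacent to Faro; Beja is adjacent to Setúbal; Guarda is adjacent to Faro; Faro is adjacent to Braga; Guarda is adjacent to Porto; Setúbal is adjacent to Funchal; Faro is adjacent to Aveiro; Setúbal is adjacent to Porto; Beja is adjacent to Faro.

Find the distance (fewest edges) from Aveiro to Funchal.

4

Distance 0: Aveiro.
Distance 1: Coimbra, Faro.
Distance 2: Beja, Braga, Guarda, Porto.
Distance 3: Leiria, Setúbal.
Distance 4: Funchal — contains Funchal.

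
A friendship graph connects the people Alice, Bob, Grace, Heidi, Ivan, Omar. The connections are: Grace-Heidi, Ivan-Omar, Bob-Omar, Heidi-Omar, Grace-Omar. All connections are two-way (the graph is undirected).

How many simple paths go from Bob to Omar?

1

Bob–Omar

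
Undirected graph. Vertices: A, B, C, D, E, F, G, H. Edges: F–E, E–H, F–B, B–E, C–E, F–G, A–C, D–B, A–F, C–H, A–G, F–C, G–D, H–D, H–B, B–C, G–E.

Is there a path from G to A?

Yes

Explore from G.
Distance 1: reach A, D, E, F.
Found A.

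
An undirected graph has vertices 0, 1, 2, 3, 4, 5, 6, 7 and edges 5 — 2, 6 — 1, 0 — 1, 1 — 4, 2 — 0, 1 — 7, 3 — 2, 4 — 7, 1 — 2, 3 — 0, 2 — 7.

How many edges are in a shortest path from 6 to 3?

3

Distance 0: 6.
Distance 1: 1.
Distance 2: 0, 2, 4, 7.
Distance 3: 3, 5 — contains 3.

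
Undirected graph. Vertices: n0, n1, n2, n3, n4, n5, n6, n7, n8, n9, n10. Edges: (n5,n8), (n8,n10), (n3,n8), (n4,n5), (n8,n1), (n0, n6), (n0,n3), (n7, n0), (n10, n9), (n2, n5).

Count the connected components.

1

From n0: component {n0, n1, n2, n3, n4, n5, n6, n7, n8, n9, n10}.
That's 1 component.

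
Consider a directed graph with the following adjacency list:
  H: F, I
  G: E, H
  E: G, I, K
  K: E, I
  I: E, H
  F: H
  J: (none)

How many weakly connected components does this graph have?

From E: component {E, F, G, H, I, K}.
From J: component {J}.
That's 2 components.

2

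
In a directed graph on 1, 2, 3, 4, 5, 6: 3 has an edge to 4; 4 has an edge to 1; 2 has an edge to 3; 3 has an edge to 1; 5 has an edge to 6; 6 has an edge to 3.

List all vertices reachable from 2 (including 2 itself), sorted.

Start at 2.
Its neighbours: 3.
Then their neighbours: 1, 4.
Nothing further is reachable.

1, 2, 3, 4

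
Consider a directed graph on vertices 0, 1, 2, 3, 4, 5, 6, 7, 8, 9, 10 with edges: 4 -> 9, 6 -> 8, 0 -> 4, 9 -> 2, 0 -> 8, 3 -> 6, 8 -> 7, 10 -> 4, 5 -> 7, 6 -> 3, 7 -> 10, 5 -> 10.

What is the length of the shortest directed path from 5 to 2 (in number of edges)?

4

Distance 0: 5.
Distance 1: 7, 10.
Distance 2: 4.
Distance 3: 9.
Distance 4: 2 — contains 2.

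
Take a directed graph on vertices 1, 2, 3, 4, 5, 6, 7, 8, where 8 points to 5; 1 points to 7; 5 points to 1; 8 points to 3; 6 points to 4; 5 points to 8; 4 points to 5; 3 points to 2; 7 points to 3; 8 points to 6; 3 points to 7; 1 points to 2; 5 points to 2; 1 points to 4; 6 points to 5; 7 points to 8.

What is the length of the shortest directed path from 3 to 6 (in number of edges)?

Distance 0: 3.
Distance 1: 2, 7.
Distance 2: 8.
Distance 3: 5, 6 — contains 6.

3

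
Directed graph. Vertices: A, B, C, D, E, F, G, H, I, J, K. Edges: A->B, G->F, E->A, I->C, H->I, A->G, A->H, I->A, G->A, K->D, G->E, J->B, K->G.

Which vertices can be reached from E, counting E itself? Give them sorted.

Start at E.
Its neighbours: A.
Then their neighbours: B, G, H.
Then next layer: F, I.
Then next layer: C.
Nothing further is reachable.

A, B, C, E, F, G, H, I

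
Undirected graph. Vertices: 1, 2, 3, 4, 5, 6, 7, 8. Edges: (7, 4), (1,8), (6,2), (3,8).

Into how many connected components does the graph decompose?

From 1: component {1, 3, 8}.
From 2: component {2, 6}.
From 4: component {4, 7}.
From 5: component {5}.
That's 4 components.

4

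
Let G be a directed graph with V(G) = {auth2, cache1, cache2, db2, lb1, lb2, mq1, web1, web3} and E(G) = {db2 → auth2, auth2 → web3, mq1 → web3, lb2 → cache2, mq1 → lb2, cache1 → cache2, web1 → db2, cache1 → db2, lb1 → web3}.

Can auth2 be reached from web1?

Explore from web1.
Distance 1: reach db2.
Distance 2: reach auth2.
Found auth2.

Yes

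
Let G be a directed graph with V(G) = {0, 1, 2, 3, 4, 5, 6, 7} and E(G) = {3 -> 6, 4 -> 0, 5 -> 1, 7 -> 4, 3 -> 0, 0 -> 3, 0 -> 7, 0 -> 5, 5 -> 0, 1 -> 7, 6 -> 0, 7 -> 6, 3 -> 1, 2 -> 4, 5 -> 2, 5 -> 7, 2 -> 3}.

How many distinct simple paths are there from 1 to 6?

1→7→4→0→3→6
1→7→4→0→5→2→3→6
1→7→6

3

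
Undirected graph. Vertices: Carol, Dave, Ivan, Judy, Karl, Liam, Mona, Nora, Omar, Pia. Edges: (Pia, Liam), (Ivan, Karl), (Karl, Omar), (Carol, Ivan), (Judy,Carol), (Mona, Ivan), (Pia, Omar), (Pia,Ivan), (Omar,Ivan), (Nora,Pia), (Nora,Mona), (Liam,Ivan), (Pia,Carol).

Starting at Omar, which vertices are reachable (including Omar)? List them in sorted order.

Carol, Ivan, Judy, Karl, Liam, Mona, Nora, Omar, Pia

Start at Omar.
Its neighbours: Ivan, Karl, Pia.
Then their neighbours: Carol, Liam, Mona, Nora.
Then next layer: Judy.
Nothing further is reachable.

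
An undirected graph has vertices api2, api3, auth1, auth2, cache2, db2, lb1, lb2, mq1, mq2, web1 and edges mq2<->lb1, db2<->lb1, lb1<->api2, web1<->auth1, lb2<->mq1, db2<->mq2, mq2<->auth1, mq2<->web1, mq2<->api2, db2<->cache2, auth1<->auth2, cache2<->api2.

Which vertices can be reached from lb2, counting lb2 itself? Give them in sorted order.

Start at lb2.
Its neighbours: mq1.
Nothing further is reachable.

lb2, mq1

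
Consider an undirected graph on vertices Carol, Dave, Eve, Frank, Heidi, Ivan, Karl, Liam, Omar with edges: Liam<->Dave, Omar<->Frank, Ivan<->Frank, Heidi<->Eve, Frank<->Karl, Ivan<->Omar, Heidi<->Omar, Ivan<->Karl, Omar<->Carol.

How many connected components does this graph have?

2

From Carol: component {Carol, Eve, Frank, Heidi, Ivan, Karl, Omar}.
From Dave: component {Dave, Liam}.
That's 2 components.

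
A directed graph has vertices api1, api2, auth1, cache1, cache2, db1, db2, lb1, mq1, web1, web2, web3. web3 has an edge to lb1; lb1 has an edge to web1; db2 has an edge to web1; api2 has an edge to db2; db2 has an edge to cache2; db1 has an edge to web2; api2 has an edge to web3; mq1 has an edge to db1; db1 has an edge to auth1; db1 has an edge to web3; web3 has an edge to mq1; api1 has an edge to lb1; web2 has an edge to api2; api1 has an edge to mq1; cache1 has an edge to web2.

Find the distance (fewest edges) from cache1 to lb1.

Distance 0: cache1.
Distance 1: web2.
Distance 2: api2.
Distance 3: db2, web3.
Distance 4: cache2, lb1, mq1, web1 — contains lb1.

4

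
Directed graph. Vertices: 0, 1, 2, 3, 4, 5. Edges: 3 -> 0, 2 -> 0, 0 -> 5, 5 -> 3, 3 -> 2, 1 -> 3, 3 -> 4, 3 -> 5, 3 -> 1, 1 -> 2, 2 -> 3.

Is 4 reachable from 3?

Explore from 3.
Distance 1: reach 0, 1, 2, 4, 5.
Found 4.

Yes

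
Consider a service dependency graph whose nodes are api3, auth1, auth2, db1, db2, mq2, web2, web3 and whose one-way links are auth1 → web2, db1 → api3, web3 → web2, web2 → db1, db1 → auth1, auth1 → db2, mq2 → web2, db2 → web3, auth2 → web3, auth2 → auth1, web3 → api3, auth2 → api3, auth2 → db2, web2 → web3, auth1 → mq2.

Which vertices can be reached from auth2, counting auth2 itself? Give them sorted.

Start at auth2.
Its neighbours: api3, auth1, db2, web3.
Then their neighbours: mq2, web2.
Then next layer: db1.
Every vertex is now reached.

api3, auth1, auth2, db1, db2, mq2, web2, web3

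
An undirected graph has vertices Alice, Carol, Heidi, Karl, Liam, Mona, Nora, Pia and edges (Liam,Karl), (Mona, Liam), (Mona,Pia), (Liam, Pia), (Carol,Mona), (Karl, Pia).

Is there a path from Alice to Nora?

No

Alice has no edges, so nothing is reachable from it.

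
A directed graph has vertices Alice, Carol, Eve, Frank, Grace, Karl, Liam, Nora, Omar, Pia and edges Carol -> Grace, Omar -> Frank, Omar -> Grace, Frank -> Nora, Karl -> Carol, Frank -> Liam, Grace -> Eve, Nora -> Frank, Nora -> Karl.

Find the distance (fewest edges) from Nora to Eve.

4

Distance 0: Nora.
Distance 1: Frank, Karl.
Distance 2: Carol, Liam.
Distance 3: Grace.
Distance 4: Eve — contains Eve.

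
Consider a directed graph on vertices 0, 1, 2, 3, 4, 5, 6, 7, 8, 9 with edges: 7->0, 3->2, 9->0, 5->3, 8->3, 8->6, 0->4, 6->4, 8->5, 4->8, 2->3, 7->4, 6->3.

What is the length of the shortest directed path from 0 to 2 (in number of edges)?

Distance 0: 0.
Distance 1: 4.
Distance 2: 8.
Distance 3: 3, 5, 6.
Distance 4: 2 — contains 2.

4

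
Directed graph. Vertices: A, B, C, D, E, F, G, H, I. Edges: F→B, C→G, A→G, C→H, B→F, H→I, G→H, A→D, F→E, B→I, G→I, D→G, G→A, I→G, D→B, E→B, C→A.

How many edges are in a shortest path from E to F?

Distance 0: E.
Distance 1: B.
Distance 2: F, I — contains F.

2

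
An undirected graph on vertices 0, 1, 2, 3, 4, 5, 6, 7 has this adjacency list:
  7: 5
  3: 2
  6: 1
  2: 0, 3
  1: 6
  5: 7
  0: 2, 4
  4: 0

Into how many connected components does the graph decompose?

From 0: component {0, 2, 3, 4}.
From 1: component {1, 6}.
From 5: component {5, 7}.
That's 3 components.

3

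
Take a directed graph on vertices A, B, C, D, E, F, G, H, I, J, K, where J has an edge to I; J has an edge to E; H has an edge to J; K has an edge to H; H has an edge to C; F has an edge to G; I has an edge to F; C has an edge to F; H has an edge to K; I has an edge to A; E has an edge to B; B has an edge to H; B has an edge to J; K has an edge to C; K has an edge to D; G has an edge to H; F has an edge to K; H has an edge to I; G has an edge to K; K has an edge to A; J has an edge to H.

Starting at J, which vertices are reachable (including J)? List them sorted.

A, B, C, D, E, F, G, H, I, J, K

Start at J.
Its neighbours: E, H, I.
Then their neighbours: A, B, C, F, K.
Then next layer: D, G.
Every vertex is now reached.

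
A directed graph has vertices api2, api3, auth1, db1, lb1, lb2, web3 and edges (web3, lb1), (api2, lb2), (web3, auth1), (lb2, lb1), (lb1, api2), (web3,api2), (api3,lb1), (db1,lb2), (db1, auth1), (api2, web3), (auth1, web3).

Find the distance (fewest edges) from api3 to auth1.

4

Distance 0: api3.
Distance 1: lb1.
Distance 2: api2.
Distance 3: lb2, web3.
Distance 4: auth1 — contains auth1.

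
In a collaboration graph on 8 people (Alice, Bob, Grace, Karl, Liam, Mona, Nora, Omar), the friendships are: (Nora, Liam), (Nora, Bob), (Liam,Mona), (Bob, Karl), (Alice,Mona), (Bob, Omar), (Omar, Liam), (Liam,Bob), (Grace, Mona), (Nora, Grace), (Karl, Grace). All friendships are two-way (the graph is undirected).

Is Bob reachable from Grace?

Yes

Explore from Grace.
Distance 1: reach Karl, Mona, Nora.
Distance 2: reach Alice, Bob, Liam.
Found Bob.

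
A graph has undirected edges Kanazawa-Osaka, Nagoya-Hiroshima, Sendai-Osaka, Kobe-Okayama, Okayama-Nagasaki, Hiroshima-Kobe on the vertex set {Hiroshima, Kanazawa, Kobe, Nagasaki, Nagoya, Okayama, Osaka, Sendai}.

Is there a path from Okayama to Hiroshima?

Yes

Explore from Okayama.
Distance 1: reach Kobe, Nagasaki.
Distance 2: reach Hiroshima.
Found Hiroshima.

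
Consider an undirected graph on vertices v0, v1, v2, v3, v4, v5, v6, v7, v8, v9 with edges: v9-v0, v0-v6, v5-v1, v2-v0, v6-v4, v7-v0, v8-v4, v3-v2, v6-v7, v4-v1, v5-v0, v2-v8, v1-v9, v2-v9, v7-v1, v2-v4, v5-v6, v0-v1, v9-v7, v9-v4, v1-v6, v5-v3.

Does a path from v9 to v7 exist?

Explore from v9.
Distance 1: reach v0, v1, v2, v4, v7.
Found v7.

Yes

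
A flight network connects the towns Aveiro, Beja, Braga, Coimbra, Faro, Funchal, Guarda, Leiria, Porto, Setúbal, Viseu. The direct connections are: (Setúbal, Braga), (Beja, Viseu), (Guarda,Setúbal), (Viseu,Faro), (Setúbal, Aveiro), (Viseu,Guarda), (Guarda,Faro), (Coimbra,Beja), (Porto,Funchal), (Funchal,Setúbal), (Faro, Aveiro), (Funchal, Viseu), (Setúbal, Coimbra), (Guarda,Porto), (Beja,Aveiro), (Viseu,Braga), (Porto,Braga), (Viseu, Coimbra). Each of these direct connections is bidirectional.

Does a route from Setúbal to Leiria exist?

No

Explore from Setúbal.
Distance 1: reach Aveiro, Braga, Coimbra, Funchal, Guarda.
Distance 2: reach Beja, Faro, Porto, Viseu.
The search is exhausted without reaching Leiria; it lies in a different component.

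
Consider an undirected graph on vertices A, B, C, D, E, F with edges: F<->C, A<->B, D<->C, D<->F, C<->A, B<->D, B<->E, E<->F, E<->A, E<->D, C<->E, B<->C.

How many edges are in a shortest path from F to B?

2

Distance 0: F.
Distance 1: C, D, E.
Distance 2: A, B — contains B.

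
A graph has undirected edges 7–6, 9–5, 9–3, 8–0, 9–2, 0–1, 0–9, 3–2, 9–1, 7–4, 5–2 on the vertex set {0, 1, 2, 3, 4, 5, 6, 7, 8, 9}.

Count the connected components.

2

From 0: component {0, 1, 2, 3, 5, 8, 9}.
From 4: component {4, 6, 7}.
That's 2 components.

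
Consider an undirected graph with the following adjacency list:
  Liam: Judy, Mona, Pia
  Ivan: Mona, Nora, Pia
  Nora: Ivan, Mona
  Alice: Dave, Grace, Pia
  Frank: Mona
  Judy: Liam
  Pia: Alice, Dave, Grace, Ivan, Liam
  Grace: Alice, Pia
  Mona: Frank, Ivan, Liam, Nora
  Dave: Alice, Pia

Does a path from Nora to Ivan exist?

Yes

Explore from Nora.
Distance 1: reach Ivan, Mona.
Found Ivan.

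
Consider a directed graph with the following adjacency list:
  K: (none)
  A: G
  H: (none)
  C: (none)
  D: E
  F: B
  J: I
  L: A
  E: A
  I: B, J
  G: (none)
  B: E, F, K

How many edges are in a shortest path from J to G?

5

Distance 0: J.
Distance 1: I.
Distance 2: B.
Distance 3: E, F, K.
Distance 4: A.
Distance 5: G — contains G.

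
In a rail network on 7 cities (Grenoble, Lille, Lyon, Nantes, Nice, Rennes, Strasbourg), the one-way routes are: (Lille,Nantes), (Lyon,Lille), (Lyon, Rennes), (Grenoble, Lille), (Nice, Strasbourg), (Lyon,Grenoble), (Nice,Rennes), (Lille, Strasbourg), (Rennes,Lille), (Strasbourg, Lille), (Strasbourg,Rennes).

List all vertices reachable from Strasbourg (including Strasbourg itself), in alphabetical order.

Start at Strasbourg.
Its neighbours: Lille, Rennes.
Then their neighbours: Nantes.
Nothing further is reachable.

Lille, Nantes, Rennes, Strasbourg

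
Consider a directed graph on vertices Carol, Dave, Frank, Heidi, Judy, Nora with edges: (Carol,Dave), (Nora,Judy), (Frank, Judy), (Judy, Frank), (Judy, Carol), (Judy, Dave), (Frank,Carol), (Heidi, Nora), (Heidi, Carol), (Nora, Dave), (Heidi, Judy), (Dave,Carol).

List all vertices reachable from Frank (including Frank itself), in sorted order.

Start at Frank.
Its neighbours: Carol, Judy.
Then their neighbours: Dave.
Nothing further is reachable.

Carol, Dave, Frank, Judy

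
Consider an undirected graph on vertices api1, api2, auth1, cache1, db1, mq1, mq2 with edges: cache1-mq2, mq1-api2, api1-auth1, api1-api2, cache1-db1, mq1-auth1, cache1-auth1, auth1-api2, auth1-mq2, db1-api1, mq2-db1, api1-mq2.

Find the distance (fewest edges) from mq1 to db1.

3

Distance 0: mq1.
Distance 1: api2, auth1.
Distance 2: api1, cache1, mq2.
Distance 3: db1 — contains db1.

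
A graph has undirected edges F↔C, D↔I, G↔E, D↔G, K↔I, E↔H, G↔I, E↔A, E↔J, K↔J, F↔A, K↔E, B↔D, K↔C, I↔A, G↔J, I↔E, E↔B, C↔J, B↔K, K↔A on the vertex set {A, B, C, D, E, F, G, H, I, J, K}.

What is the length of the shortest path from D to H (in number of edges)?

Distance 0: D.
Distance 1: B, G, I.
Distance 2: A, E, J, K.
Distance 3: C, F, H — contains H.

3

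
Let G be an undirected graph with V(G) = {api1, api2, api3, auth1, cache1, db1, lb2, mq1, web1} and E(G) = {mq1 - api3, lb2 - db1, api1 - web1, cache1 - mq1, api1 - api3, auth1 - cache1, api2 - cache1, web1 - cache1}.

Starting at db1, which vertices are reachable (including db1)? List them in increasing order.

db1, lb2

Start at db1.
Its neighbours: lb2.
Nothing further is reachable.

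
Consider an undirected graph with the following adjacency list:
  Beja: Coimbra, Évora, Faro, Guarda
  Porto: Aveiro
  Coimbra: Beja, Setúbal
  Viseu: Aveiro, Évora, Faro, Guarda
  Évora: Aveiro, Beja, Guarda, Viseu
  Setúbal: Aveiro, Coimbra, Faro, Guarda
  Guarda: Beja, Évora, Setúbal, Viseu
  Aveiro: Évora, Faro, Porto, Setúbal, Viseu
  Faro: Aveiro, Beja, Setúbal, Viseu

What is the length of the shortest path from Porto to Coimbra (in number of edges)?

Distance 0: Porto.
Distance 1: Aveiro.
Distance 2: Évora, Faro, Setúbal, Viseu.
Distance 3: Beja, Coimbra, Guarda — contains Coimbra.

3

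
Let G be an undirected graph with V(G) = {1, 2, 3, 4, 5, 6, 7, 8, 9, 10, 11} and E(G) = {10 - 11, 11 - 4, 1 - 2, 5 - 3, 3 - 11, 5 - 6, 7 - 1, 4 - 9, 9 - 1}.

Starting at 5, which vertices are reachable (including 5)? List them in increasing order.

Start at 5.
Its neighbours: 3, 6.
Then their neighbours: 11.
Then next layer: 4, 10.
Then next layer: 9.
Then next layer: 1.
Then next layer: 2, 7.
Nothing further is reachable.

1, 2, 3, 4, 5, 6, 7, 9, 10, 11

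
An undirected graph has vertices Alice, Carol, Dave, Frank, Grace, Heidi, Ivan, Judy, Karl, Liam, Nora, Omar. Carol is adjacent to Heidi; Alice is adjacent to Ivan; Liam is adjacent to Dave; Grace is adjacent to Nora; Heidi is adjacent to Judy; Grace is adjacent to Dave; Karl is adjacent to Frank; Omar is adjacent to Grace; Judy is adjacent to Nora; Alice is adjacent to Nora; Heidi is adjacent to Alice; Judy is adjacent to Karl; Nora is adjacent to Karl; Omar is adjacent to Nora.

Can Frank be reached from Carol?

Yes

Explore from Carol.
Distance 1: reach Heidi.
Distance 2: reach Alice, Judy.
Distance 3: reach Ivan, Karl, Nora.
Distance 4: reach Frank, Grace, Omar.
Found Frank.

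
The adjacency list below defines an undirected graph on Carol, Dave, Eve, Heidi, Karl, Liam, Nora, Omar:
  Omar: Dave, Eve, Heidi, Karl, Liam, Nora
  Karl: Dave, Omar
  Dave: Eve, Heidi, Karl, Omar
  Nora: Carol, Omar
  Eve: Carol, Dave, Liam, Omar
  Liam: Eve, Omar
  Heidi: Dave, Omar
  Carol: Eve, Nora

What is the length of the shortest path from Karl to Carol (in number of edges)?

Distance 0: Karl.
Distance 1: Dave, Omar.
Distance 2: Eve, Heidi, Liam, Nora.
Distance 3: Carol — contains Carol.

3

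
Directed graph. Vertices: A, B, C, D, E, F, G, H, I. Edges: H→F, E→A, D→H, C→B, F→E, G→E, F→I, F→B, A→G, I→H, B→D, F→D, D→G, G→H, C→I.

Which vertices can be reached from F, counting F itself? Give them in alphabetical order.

Start at F.
Its neighbours: B, D, E, I.
Then their neighbours: A, G, H.
Nothing further is reachable.

A, B, D, E, F, G, H, I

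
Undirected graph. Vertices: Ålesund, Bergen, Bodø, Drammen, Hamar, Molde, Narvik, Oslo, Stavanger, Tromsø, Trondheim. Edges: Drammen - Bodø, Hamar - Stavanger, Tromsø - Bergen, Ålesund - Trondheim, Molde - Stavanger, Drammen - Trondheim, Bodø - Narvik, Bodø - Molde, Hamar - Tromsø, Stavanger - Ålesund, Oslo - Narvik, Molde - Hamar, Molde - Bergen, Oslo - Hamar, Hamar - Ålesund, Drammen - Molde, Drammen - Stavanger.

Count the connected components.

From Ålesund: component {Ålesund, Bergen, Bodø, Drammen, Hamar, Molde, Narvik, Oslo, Stavanger, Tromsø, Trondheim}.
That's 1 component.

1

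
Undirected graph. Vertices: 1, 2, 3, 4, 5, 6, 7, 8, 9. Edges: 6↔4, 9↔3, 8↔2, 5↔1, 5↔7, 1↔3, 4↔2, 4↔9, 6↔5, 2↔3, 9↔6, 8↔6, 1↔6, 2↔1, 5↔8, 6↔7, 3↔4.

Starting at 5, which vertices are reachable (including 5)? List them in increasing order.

1, 2, 3, 4, 5, 6, 7, 8, 9

Start at 5.
Its neighbours: 1, 6, 7, 8.
Then their neighbours: 2, 3, 4, 9.
Every vertex is now reached.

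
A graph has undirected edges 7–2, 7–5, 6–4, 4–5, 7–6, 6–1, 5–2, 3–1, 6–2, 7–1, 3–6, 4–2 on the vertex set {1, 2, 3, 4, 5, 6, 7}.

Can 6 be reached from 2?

Yes

Explore from 2.
Distance 1: reach 4, 5, 6, 7.
Found 6.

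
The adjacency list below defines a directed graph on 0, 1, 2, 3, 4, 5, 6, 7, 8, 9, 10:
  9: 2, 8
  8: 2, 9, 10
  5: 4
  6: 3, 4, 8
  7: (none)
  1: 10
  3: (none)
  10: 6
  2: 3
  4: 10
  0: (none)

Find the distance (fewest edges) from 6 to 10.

2

Distance 0: 6.
Distance 1: 3, 4, 8.
Distance 2: 2, 9, 10 — contains 10.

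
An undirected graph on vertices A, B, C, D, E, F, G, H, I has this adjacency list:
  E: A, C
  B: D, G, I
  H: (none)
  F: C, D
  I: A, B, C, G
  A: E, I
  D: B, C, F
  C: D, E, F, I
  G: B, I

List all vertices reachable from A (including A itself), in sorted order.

A, B, C, D, E, F, G, I

Start at A.
Its neighbours: E, I.
Then their neighbours: B, C, G.
Then next layer: D, F.
Nothing further is reachable.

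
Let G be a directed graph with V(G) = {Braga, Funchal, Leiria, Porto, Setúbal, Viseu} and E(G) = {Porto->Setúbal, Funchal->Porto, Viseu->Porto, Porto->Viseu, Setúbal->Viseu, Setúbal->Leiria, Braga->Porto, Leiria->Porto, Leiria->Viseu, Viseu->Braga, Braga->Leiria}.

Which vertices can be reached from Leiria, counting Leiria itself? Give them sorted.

Braga, Leiria, Porto, Setúbal, Viseu

Start at Leiria.
Its neighbours: Porto, Viseu.
Then their neighbours: Braga, Setúbal.
Nothing further is reachable.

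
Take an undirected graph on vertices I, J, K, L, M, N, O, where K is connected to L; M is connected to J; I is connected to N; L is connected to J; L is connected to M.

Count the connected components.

3

From I: component {I, N}.
From J: component {J, K, L, M}.
From O: component {O}.
That's 3 components.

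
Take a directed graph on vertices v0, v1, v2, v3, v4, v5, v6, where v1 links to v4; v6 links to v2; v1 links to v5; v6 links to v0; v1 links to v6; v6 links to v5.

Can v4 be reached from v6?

No

Explore from v6.
Distance 1: reach v0, v2, v5.
The search from v6 is exhausted; no directed path reaches v4.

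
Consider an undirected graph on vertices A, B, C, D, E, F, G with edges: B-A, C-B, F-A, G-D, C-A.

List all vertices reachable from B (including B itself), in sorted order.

Start at B.
Its neighbours: A, C.
Then their neighbours: F.
Nothing further is reachable.

A, B, C, F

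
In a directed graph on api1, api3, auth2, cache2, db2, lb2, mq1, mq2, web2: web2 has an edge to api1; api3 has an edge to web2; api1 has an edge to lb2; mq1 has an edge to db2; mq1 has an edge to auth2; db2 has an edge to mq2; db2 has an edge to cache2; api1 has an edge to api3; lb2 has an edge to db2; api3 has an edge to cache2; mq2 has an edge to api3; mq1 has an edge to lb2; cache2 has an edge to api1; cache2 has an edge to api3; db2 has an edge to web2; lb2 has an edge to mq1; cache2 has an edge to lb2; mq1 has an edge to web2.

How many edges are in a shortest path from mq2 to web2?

2

Distance 0: mq2.
Distance 1: api3.
Distance 2: cache2, web2 — contains web2.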